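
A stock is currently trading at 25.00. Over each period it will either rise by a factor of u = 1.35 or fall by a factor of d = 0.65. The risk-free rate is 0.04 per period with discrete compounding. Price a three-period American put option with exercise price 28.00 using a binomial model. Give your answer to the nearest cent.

6.39

Risk-neutral probability p = (1 + 0.04 − 0.65)/(1.35 − 0.65) = 0.3900/0.7000 = 0.5571
Terminal stock prices: S_uuu = 61.51, S_uud = 29.62, S_udd = 14.26, S_ddd = 6.866
Terminal payoffs (K − S): max(-33.51, 0) = 0, max(-1.616, 0) = 0, max(13.74, 0) = 13.74, max(21.13, 0) = 21.13
Node uu (S = 45.56): continuation = 1/1.04·[0.5571·0.0000 + 0.4429·0.0000] = 0.0000; exercise value = 0.0000 ≤ continuation, so V_uu = 0.0000
Node ud (S = 21.94): continuation = 1/1.04·[0.5571·0.0000 + 0.4429·13.7406] = 5.8511; exercise value = 6.0625 > continuation, so V_ud = 6.0625 (exercise)
Node dd (S = 10.56): continuation = 1/1.04·[0.5571·13.7406 + 0.4429·21.1344] = 16.3606; exercise value = 17.4375 > continuation, so V_dd = 17.4375 (exercise)
Node u (S = 33.75): continuation = 1/1.04·[0.5571·0.0000 + 0.4429·6.0625] = 2.5816; exercise value = 0.0000 ≤ continuation, so V_u = 2.5816
Node d (S = 16.25): continuation = 1/1.04·[0.5571·6.0625 + 0.4429·17.4375] = 10.6731; exercise value = 11.7500 > continuation, so V_d = 11.7500 (exercise)
Node 0 (S = 25): continuation = 1/1.04·[0.5571·2.5816 + 0.4429·11.7500] = 6.3864; exercise value = 3.0000 ≤ continuation, so V_0 = 6.3864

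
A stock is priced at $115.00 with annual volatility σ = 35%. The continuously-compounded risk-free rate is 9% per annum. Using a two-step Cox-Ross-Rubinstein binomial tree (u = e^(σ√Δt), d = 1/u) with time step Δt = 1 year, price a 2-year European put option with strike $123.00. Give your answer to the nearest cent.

$14.70

CRR parameters: u = e^(σ√Δt) = e^(0.35·√1) = 1.4191, d = 1/u = 0.7047
Per-period rate: rΔt = 0.09·1 = 0.09, so R = e^0.09 = 1.0942
Risk-neutral probability p = (e^0.09 − 0.7047)/(1.4191 − 0.7047) = 0.3895/0.7144 = 0.5452
Terminal stock prices: S_uu = 231.6, S_ud = 115, S_dd = 57.11
Terminal payoffs (K − S): max(-108.6, 0) = 0, max(8, 0) = 8, max(65.89, 0) = 65.89
Node u (S = 163.2): V_u = e^(−0.09)·[0.5452·0.0000 + 0.4548·8.0000] = 3.3252
Node d (S = 81.04): V_d = e^(−0.09)·[0.5452·8.0000 + 0.4548·65.8927] = 31.3744
Node 0 (S = 115): V_0 = e^(−0.09)·[0.5452·3.3252 + 0.4548·31.3744] = 14.6976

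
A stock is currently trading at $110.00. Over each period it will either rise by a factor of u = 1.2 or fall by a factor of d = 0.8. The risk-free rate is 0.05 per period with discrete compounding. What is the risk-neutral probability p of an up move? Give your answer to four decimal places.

Risk-neutral probability p = (1 + 0.05 − 0.8)/(1.2 − 0.8) = 0.2500/0.4000 = 0.6250

p = 0.6250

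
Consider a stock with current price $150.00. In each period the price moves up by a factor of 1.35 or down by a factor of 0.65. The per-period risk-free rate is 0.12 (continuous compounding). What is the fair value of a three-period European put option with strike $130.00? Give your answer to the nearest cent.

$8.40

Risk-neutral probability p = (e^0.12 − 0.65)/(1.35 − 0.65) = 0.4775/0.7000 = 0.6821
Terminal stock prices: S_uuu = 369.1, S_uud = 177.7, S_udd = 85.56, S_ddd = 41.19
Terminal payoffs (K − S): max(-239.1, 0) = 0, max(-47.69, 0) = 0, max(44.44, 0) = 44.44, max(88.81, 0) = 88.81
Node uu (S = 273.4): V_uu = e^(−0.12)·[0.6821·0.0000 + 0.3179·0.0000] = 0.0000
Node ud (S = 131.6): V_ud = e^(−0.12)·[0.6821·0.0000 + 0.3179·44.4437] = 12.5295
Node dd (S = 63.38): V_dd = e^(−0.12)·[0.6821·44.4437 + 0.3179·88.8063] = 51.9247
Node u (S = 202.5): V_u = e^(−0.12)·[0.6821·0.0000 + 0.3179·12.5295] = 3.5323
Node d (S = 97.5): V_d = e^(−0.12)·[0.6821·12.5295 + 0.3179·51.9247] = 22.2189
Node 0 (S = 150): V_0 = e^(−0.12)·[0.6821·3.5323 + 0.3179·22.2189] = 8.4009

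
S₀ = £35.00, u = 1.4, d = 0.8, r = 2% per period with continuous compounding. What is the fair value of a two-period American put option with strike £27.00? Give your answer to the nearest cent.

Risk-neutral probability p = (e^0.02 − 0.8)/(1.4 − 0.8) = 0.2202/0.6000 = 0.3670
Terminal stock prices: S_uu = 68.6, S_ud = 39.2, S_dd = 22.4
Terminal payoffs (K − S): max(-41.6, 0) = 0, max(-12.2, 0) = 0, max(4.6, 0) = 4.6
Node u (S = 49): continuation = e^(−0.02)·[0.3670·0.0000 + 0.6330·0.0000] = 0.0000; exercise value = 0.0000 ≤ continuation, so V_u = 0.0000
Node d (S = 28): continuation = e^(−0.02)·[0.3670·0.0000 + 0.6330·4.6000] = 2.8541; exercise value = 0.0000 ≤ continuation, so V_d = 2.8541
Node 0 (S = 35): continuation = e^(−0.02)·[0.3670·0.0000 + 0.6330·2.8541] = 1.7709; exercise value = 0.0000 ≤ continuation, so V_0 = 1.7709

£1.77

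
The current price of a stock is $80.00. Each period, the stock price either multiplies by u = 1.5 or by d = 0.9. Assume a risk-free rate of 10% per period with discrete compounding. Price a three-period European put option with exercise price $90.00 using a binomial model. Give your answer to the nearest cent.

Risk-neutral probability p = (1 + 0.1 − 0.9)/(1.5 − 0.9) = 0.2000/0.6000 = 0.3333
Terminal stock prices: S_uuu = 270, S_uud = 162, S_udd = 97.2, S_ddd = 58.32
Terminal payoffs (K − S): max(-180, 0) = 0, max(-72, 0) = 0, max(-7.2, 0) = 0, max(31.68, 0) = 31.68
Node uu (S = 180): V_uu = 1/1.1·[0.3333·0.0000 + 0.6667·0.0000] = 0.0000
Node ud (S = 108): V_ud = 1/1.1·[0.3333·0.0000 + 0.6667·0.0000] = 0.0000
Node dd (S = 64.8): V_dd = 1/1.1·[0.3333·0.0000 + 0.6667·31.6800] = 19.2000
Node u (S = 120): V_u = 1/1.1·[0.3333·0.0000 + 0.6667·0.0000] = 0.0000
Node d (S = 72): V_d = 1/1.1·[0.3333·0.0000 + 0.6667·19.2000] = 11.6364
Node 0 (S = 80): V_0 = 1/1.1·[0.3333·0.0000 + 0.6667·11.6364] = 7.0523

$7.05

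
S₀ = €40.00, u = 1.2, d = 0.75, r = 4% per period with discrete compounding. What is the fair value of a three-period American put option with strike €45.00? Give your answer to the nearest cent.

Risk-neutral probability p = (1 + 0.04 − 0.75)/(1.2 − 0.75) = 0.2900/0.4500 = 0.6444
Terminal stock prices: S_uuu = 69.12, S_uud = 43.2, S_udd = 27, S_ddd = 16.88
Terminal payoffs (K − S): max(-24.12, 0) = 0, max(1.8, 0) = 1.8, max(18, 0) = 18, max(28.12, 0) = 28.12
Node uu (S = 57.6): continuation = 1/1.04·[0.6444·0.0000 + 0.3556·1.8000] = 0.6154; exercise value = 0.0000 ≤ continuation, so V_uu = 0.6154
Node ud (S = 36): continuation = 1/1.04·[0.6444·1.8000 + 0.3556·18.0000] = 7.2692; exercise value = 9.0000 > continuation, so V_ud = 9.0000 (exercise)
Node dd (S = 22.5): continuation = 1/1.04·[0.6444·18.0000 + 0.3556·28.1250] = 20.7692; exercise value = 22.5000 > continuation, so V_dd = 22.5000 (exercise)
Node u (S = 48): continuation = 1/1.04·[0.6444·0.6154 + 0.3556·9.0000] = 3.4583; exercise value = 0.0000 ≤ continuation, so V_u = 3.4583
Node d (S = 30): continuation = 1/1.04·[0.6444·9.0000 + 0.3556·22.5000] = 13.2692; exercise value = 15.0000 > continuation, so V_d = 15.0000 (exercise)
Node 0 (S = 40): continuation = 1/1.04·[0.6444·3.4583 + 0.3556·15.0000] = 7.2711; exercise value = 5.0000 ≤ continuation, so V_0 = 7.2711

€7.27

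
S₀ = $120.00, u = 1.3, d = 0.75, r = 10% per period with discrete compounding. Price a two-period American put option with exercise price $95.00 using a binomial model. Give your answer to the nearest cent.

$3.01

Risk-neutral probability p = (1 + 0.1 − 0.75)/(1.3 − 0.75) = 0.3500/0.5500 = 0.6364
Terminal stock prices: S_uu = 202.8, S_ud = 117, S_dd = 67.5
Terminal payoffs (K − S): max(-107.8, 0) = 0, max(-22, 0) = 0, max(27.5, 0) = 27.5
Node u (S = 156): continuation = 1/1.1·[0.6364·0.0000 + 0.3636·0.0000] = 0.0000; exercise value = 0.0000 ≤ continuation, so V_u = 0.0000
Node d (S = 90): continuation = 1/1.1·[0.6364·0.0000 + 0.3636·27.5000] = 9.0909; exercise value = 5.0000 ≤ continuation, so V_d = 9.0909
Node 0 (S = 120): continuation = 1/1.1·[0.6364·0.0000 + 0.3636·9.0909] = 3.0053; exercise value = 0.0000 ≤ continuation, so V_0 = 3.0053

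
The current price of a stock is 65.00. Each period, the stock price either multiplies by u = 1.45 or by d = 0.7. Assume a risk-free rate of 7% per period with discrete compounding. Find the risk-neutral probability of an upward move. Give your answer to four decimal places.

Risk-neutral probability p = (1 + 0.07 − 0.7)/(1.45 − 0.7) = 0.3700/0.7500 = 0.4933

p = 0.4933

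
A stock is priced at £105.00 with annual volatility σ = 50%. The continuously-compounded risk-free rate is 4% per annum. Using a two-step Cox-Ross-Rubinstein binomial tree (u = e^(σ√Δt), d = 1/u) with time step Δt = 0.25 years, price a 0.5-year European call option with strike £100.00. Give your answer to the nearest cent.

£17.45

CRR parameters: u = e^(σ√Δt) = e^(0.5·√0.25) = 1.2840, d = 1/u = 0.7788
Per-period rate: rΔt = 0.04·0.25 = 0.01, so R = e^0.01 = 1.0101
Risk-neutral probability p = (e^0.01 − 0.7788)/(1.2840 − 0.7788) = 0.2312/0.5052 = 0.4577
Terminal stock prices: S_uu = 173.1, S_ud = 105, S_dd = 63.69
Terminal payoffs (S − K): max(73.12, 0) = 73.12, max(5, 0) = 5, max(-36.31, 0) = 0
Node u (S = 134.8): V_u = e^(−0.01)·[0.4577·73.1157 + 0.5423·5.0000] = 35.8177
Node d (S = 81.77): V_d = e^(−0.01)·[0.4577·5.0000 + 0.5423·0.0000] = 2.2658
Node 0 (S = 105): V_0 = e^(−0.01)·[0.4577·35.8177 + 0.5423·2.2658] = 17.4477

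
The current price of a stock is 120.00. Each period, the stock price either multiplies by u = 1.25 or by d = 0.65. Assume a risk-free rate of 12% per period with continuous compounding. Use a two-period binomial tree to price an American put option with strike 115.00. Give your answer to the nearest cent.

Risk-neutral probability p = (e^0.12 − 0.65)/(1.25 − 0.65) = 0.4775/0.6000 = 0.7958
Terminal stock prices: S_uu = 187.5, S_ud = 97.5, S_dd = 50.7
Terminal payoffs (K − S): max(-72.5, 0) = 0, max(17.5, 0) = 17.5, max(64.3, 0) = 64.3
Node u (S = 150): continuation = e^(−0.12)·[0.7958·0.0000 + 0.2042·17.5000] = 3.1690; exercise value = 0.0000 ≤ continuation, so V_u = 3.1690
Node d (S = 78): continuation = e^(−0.12)·[0.7958·17.5000 + 0.2042·64.3000] = 23.9959; exercise value = 37.0000 > continuation, so V_d = 37.0000 (exercise)
Node 0 (S = 120): continuation = e^(−0.12)·[0.7958·3.1690 + 0.2042·37.0000] = 8.9369; exercise value = 0.0000 ≤ continuation, so V_0 = 8.9369

8.94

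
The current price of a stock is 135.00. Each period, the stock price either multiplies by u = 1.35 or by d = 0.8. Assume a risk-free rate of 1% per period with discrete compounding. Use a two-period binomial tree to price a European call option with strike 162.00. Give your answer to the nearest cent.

Risk-neutral probability p = (1 + 0.01 − 0.8)/(1.35 − 0.8) = 0.2100/0.5500 = 0.3818
Terminal stock prices: S_uu = 246, S_ud = 145.8, S_dd = 86.4
Terminal payoffs (S − K): max(84.04, 0) = 84.04, max(-16.2, 0) = 0, max(-75.6, 0) = 0
Node u (S = 182.2): V_u = 1/1.01·[0.3818·84.0375 + 0.6182·0.0000] = 31.7694
Node d (S = 108): V_d = 1/1.01·[0.3818·0.0000 + 0.6182·0.0000] = 0.0000
Node 0 (S = 135): V_0 = 1/1.01·[0.3818·31.7694 + 0.6182·0.0000] = 12.0100

12.01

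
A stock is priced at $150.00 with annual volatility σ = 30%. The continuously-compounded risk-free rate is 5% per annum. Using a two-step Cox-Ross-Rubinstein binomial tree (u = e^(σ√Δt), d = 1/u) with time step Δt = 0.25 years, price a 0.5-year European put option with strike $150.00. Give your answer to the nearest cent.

CRR parameters: u = e^(σ√Δt) = e^(0.3·√0.25) = 1.1618, d = 1/u = 0.8607
Per-period rate: rΔt = 0.05·0.25 = 0.0125, so R = e^0.0125 = 1.0126
Risk-neutral probability p = (e^0.0125 − 0.8607)/(1.1618 − 0.8607) = 0.1519/0.3011 = 0.5043
Terminal stock prices: S_uu = 202.5, S_ud = 150, S_dd = 111.1
Terminal payoffs (K − S): max(-52.48, 0) = 0, max(0, 0) = 0, max(38.88, 0) = 38.88
Node u (S = 174.3): V_u = e^(−0.0125)·[0.5043·0.0000 + 0.4957·0.0000] = 0.0000
Node d (S = 129.1): V_d = e^(−0.0125)·[0.5043·0.0000 + 0.4957·38.8773] = 19.0305
Node 0 (S = 150): V_0 = e^(−0.0125)·[0.5043·0.0000 + 0.4957·19.0305] = 9.3154

$9.32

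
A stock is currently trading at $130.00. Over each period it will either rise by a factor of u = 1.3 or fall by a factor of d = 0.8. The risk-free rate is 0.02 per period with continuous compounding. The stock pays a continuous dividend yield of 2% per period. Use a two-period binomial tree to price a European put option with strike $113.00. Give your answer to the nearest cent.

Per-period risk-free factor R = e^0.02 = 1.0202; dividend-adjusted growth = e^(0.02−0.02) = 1.0000.
Risk-neutral probability p = (1.0000 − 0.8)/(1.3 − 0.8) = 0.2000/0.5000 = 0.4000
Terminal stock prices: S_uu = 219.7, S_ud = 135.2, S_dd = 83.2
Terminal payoffs (K − S): max(-106.7, 0) = 0, max(-22.2, 0) = 0, max(29.8, 0) = 29.8
Node u (S = 169): V_u = e^(−0.02)·[0.4000·0.0000 + 0.6000·0.0000] = 0.0000
Node d (S = 104): V_d = e^(−0.02)·[0.4000·0.0000 + 0.6000·29.8000] = 17.5260
Node 0 (S = 130): V_0 = e^(−0.02)·[0.4000·0.0000 + 0.6000·17.5260] = 10.3073

$10.31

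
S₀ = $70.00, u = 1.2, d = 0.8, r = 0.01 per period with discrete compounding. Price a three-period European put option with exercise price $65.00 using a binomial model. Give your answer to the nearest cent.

Risk-neutral probability p = (1 + 0.01 − 0.8)/(1.2 − 0.8) = 0.2100/0.4000 = 0.5250
Terminal stock prices: S_uuu = 121, S_uud = 80.64, S_udd = 53.76, S_ddd = 35.84
Terminal payoffs (K − S): max(-55.96, 0) = 0, max(-15.64, 0) = 0, max(11.24, 0) = 11.24, max(29.16, 0) = 29.16
Node uu (S = 100.8): V_uu = 1/1.01·[0.5250·0.0000 + 0.4750·0.0000] = 0.0000
Node ud (S = 67.2): V_ud = 1/1.01·[0.5250·0.0000 + 0.4750·11.2400] = 5.2861
Node dd (S = 44.8): V_dd = 1/1.01·[0.5250·11.2400 + 0.4750·29.1600] = 19.5564
Node u (S = 84): V_u = 1/1.01·[0.5250·0.0000 + 0.4750·5.2861] = 2.4861
Node d (S = 56): V_d = 1/1.01·[0.5250·5.2861 + 0.4750·19.5564] = 11.9451
Node 0 (S = 70): V_0 = 1/1.01·[0.5250·2.4861 + 0.4750·11.9451] = 6.9100

$6.91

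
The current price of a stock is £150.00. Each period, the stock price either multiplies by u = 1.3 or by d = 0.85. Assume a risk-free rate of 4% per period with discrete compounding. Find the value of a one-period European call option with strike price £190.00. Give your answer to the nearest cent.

Risk-neutral probability p = (1 + 0.04 − 0.85)/(1.3 − 0.85) = 0.1900/0.4500 = 0.4222
Terminal stock prices: S_u = 195, S_d = 127.5
Terminal payoffs (S − K): max(5, 0) = 5, max(-62.5, 0) = 0
Node 0 (S = 150): V_0 = 1/1.04·[0.4222·5.0000 + 0.5778·0.0000] = 2.0299

£2.03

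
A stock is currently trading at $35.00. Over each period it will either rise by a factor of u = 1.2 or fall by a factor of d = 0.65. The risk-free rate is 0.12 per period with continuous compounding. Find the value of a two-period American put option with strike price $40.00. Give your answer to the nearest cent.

Risk-neutral probability p = (e^0.12 − 0.65)/(1.2 − 0.65) = 0.4775/0.5500 = 0.8682
Terminal stock prices: S_uu = 50.4, S_ud = 27.3, S_dd = 14.79
Terminal payoffs (K − S): max(-10.4, 0) = 0, max(12.7, 0) = 12.7, max(25.21, 0) = 25.21
Node u (S = 42): continuation = e^(−0.12)·[0.8682·0.0000 + 0.1318·12.7000] = 1.4848; exercise value = 0.0000 ≤ continuation, so V_u = 1.4848
Node d (S = 22.75): continuation = e^(−0.12)·[0.8682·12.7000 + 0.1318·25.2125] = 12.7268; exercise value = 17.2500 > continuation, so V_d = 17.2500 (exercise)
Node 0 (S = 35): continuation = e^(−0.12)·[0.8682·1.4848 + 0.1318·17.2500] = 3.1602; exercise value = 5.0000 > continuation, so V_0 = 5.0000 (exercise)

$5.00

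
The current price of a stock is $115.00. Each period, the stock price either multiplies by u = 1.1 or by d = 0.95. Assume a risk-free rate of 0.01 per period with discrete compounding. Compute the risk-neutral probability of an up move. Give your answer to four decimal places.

Risk-neutral probability p = (1 + 0.01 − 0.95)/(1.1 − 0.95) = 0.0600/0.1500 = 0.4000

p = 0.4000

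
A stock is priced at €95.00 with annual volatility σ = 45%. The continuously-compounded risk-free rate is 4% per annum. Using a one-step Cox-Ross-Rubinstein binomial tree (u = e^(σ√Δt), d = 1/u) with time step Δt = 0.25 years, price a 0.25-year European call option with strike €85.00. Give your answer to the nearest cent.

€15.68

CRR parameters: u = e^(σ√Δt) = e^(0.45·√0.25) = 1.2523, d = 1/u = 0.7985
Per-period rate: rΔt = 0.04·0.25 = 0.01, so R = e^0.01 = 1.0101
Risk-neutral probability p = (e^0.01 − 0.7985)/(1.2523 − 0.7985) = 0.2115/0.4538 = 0.4661
Terminal stock prices: S_u = 119, S_d = 75.86
Terminal payoffs (S − K): max(33.97, 0) = 33.97, max(-9.141, 0) = 0
Node 0 (S = 95): V_0 = e^(−0.01)·[0.4661·33.9707 + 0.5339·0.0000] = 15.6773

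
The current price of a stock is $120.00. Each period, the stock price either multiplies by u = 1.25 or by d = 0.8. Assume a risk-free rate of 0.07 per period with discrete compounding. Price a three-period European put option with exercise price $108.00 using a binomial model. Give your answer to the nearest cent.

Risk-neutral probability p = (1 + 0.07 − 0.8)/(1.25 − 0.8) = 0.2700/0.4500 = 0.6000
Terminal stock prices: S_uuu = 234.4, S_uud = 150, S_udd = 96, S_ddd = 61.44
Terminal payoffs (K − S): max(-126.4, 0) = 0, max(-42, 0) = 0, max(12, 0) = 12, max(46.56, 0) = 46.56
Node uu (S = 187.5): V_uu = 1/1.07·[0.6000·0.0000 + 0.4000·0.0000] = 0.0000
Node ud (S = 120): V_ud = 1/1.07·[0.6000·0.0000 + 0.4000·12.0000] = 4.4860
Node dd (S = 76.8): V_dd = 1/1.07·[0.6000·12.0000 + 0.4000·46.5600] = 24.1346
Node u (S = 150): V_u = 1/1.07·[0.6000·0.0000 + 0.4000·4.4860] = 1.6770
Node d (S = 96): V_d = 1/1.07·[0.6000·4.4860 + 0.4000·24.1346] = 11.5378
Node 0 (S = 120): V_0 = 1/1.07·[0.6000·1.6770 + 0.4000·11.5378] = 5.2536

$5.25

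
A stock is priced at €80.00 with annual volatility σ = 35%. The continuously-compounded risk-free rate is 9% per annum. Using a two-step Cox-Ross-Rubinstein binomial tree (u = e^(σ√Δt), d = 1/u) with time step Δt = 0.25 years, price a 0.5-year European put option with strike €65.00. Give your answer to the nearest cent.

€1.89

CRR parameters: u = e^(σ√Δt) = e^(0.35·√0.25) = 1.1912, d = 1/u = 0.8395
Per-period rate: rΔt = 0.09·0.25 = 0.0225, so R = e^0.0225 = 1.0228
Risk-neutral probability p = (e^0.0225 − 0.8395)/(1.1912 − 0.8395) = 0.1833/0.3518 = 0.5210
Terminal stock prices: S_uu = 113.5, S_ud = 80, S_dd = 56.38
Terminal payoffs (K − S): max(-48.53, 0) = 0, max(-15, 0) = 0, max(8.625, 0) = 8.625
Node u (S = 95.3): V_u = e^(−0.0225)·[0.5210·0.0000 + 0.4790·0.0000] = 0.0000
Node d (S = 67.16): V_d = e^(−0.0225)·[0.5210·0.0000 + 0.4790·8.6250] = 4.0391
Node 0 (S = 80): V_0 = e^(−0.0225)·[0.5210·0.0000 + 0.4790·4.0391] = 1.8915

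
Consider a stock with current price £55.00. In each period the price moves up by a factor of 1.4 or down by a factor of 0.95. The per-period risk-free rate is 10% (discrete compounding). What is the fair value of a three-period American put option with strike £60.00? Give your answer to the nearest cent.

£5.00

Risk-neutral probability p = (1 + 0.1 − 0.95)/(1.4 − 0.95) = 0.1500/0.4500 = 0.3333
Terminal stock prices: S_uuu = 150.9, S_uud = 102.4, S_udd = 69.49, S_ddd = 47.16
Terminal payoffs (K − S): max(-90.92, 0) = 0, max(-42.41, 0) = 0, max(-9.492, 0) = 0, max(12.84, 0) = 12.84
Node uu (S = 107.8): continuation = 1/1.1·[0.3333·0.0000 + 0.6667·0.0000] = 0.0000; exercise value = 0.0000 ≤ continuation, so V_uu = 0.0000
Node ud (S = 73.15): continuation = 1/1.1·[0.3333·0.0000 + 0.6667·0.0000] = 0.0000; exercise value = 0.0000 ≤ continuation, so V_ud = 0.0000
Node dd (S = 49.64): continuation = 1/1.1·[0.3333·0.0000 + 0.6667·12.8444] = 7.7845; exercise value = 10.3625 > continuation, so V_dd = 10.3625 (exercise)
Node u (S = 77): continuation = 1/1.1·[0.3333·0.0000 + 0.6667·0.0000] = 0.0000; exercise value = 0.0000 ≤ continuation, so V_u = 0.0000
Node d (S = 52.25): continuation = 1/1.1·[0.3333·0.0000 + 0.6667·10.3625] = 6.2803; exercise value = 7.7500 > continuation, so V_d = 7.7500 (exercise)
Node 0 (S = 55): continuation = 1/1.1·[0.3333·0.0000 + 0.6667·7.7500] = 4.6970; exercise value = 5.0000 > continuation, so V_0 = 5.0000 (exercise)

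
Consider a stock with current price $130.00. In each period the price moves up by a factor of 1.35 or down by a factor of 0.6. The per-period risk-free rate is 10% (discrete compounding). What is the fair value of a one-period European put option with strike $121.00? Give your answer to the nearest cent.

Risk-neutral probability p = (1 + 0.1 − 0.6)/(1.35 − 0.6) = 0.5000/0.7500 = 0.6667
Terminal stock prices: S_u = 175.5, S_d = 78
Terminal payoffs (K − S): max(-54.5, 0) = 0, max(43, 0) = 43
Node 0 (S = 130): V_0 = 1/1.1·[0.6667·0.0000 + 0.3333·43.0000] = 13.0303

$13.03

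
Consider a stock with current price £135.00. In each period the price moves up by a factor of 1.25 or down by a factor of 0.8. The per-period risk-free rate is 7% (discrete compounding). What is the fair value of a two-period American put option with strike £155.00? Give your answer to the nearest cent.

Risk-neutral probability p = (1 + 0.07 − 0.8)/(1.25 − 0.8) = 0.2700/0.4500 = 0.6000
Terminal stock prices: S_uu = 210.9, S_ud = 135, S_dd = 86.4
Terminal payoffs (K − S): max(-55.94, 0) = 0, max(20, 0) = 20, max(68.6, 0) = 68.6
Node u (S = 168.8): continuation = 1/1.07·[0.6000·0.0000 + 0.4000·20.0000] = 7.4766; exercise value = 0.0000 ≤ continuation, so V_u = 7.4766
Node d (S = 108): continuation = 1/1.07·[0.6000·20.0000 + 0.4000·68.6000] = 36.8598; exercise value = 47.0000 > continuation, so V_d = 47.0000 (exercise)
Node 0 (S = 135): continuation = 1/1.07·[0.6000·7.4766 + 0.4000·47.0000] = 21.7626; exercise value = 20.0000 ≤ continuation, so V_0 = 21.7626

£21.76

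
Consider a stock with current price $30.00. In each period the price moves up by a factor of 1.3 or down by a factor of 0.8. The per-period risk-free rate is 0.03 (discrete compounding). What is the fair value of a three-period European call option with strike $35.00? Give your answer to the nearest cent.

$4.50

Risk-neutral probability p = (1 + 0.03 − 0.8)/(1.3 − 0.8) = 0.2300/0.5000 = 0.4600
Terminal stock prices: S_uuu = 65.91, S_uud = 40.56, S_udd = 24.96, S_ddd = 15.36
Terminal payoffs (S − K): max(30.91, 0) = 30.91, max(5.56, 0) = 5.56, max(-10.04, 0) = 0, max(-19.64, 0) = 0
Node uu (S = 50.7): V_uu = 1/1.03·[0.4600·30.9100 + 0.5400·5.5600] = 16.7194
Node ud (S = 31.2): V_ud = 1/1.03·[0.4600·5.5600 + 0.5400·0.0000] = 2.4831
Node dd (S = 19.2): V_dd = 1/1.03·[0.4600·0.0000 + 0.5400·0.0000] = 0.0000
Node u (S = 39): V_u = 1/1.03·[0.4600·16.7194 + 0.5400·2.4831] = 8.7687
Node d (S = 24): V_d = 1/1.03·[0.4600·2.4831 + 0.5400·0.0000] = 1.1090
Node 0 (S = 30): V_0 = 1/1.03·[0.4600·8.7687 + 0.5400·1.1090] = 4.4975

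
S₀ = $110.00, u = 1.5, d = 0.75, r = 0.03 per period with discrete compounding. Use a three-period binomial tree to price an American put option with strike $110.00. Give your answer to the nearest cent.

$22.43

Risk-neutral probability p = (1 + 0.03 − 0.75)/(1.5 − 0.75) = 0.2800/0.7500 = 0.3733
Terminal stock prices: S_uuu = 371.2, S_uud = 185.6, S_udd = 92.81, S_ddd = 46.41
Terminal payoffs (K − S): max(-261.2, 0) = 0, max(-75.62, 0) = 0, max(17.19, 0) = 17.19, max(63.59, 0) = 63.59
Node uu (S = 247.5): continuation = 1/1.03·[0.3733·0.0000 + 0.6267·0.0000] = 0.0000; exercise value = 0.0000 ≤ continuation, so V_uu = 0.0000
Node ud (S = 123.8): continuation = 1/1.03·[0.3733·0.0000 + 0.6267·17.1875] = 10.4571; exercise value = 0.0000 ≤ continuation, so V_ud = 10.4571
Node dd (S = 61.88): continuation = 1/1.03·[0.3733·17.1875 + 0.6267·63.5938] = 44.9211; exercise value = 48.1250 > continuation, so V_dd = 48.1250 (exercise)
Node u (S = 165): continuation = 1/1.03·[0.3733·0.0000 + 0.6267·10.4571] = 6.3623; exercise value = 0.0000 ≤ continuation, so V_u = 6.3623
Node d (S = 82.5): continuation = 1/1.03·[0.3733·10.4571 + 0.6267·48.1250] = 33.0702; exercise value = 27.5000 ≤ continuation, so V_d = 33.0702
Node 0 (S = 110): continuation = 1/1.03·[0.3733·6.3623 + 0.6267·33.0702] = 22.4265; exercise value = 0.0000 ≤ continuation, so V_0 = 22.4265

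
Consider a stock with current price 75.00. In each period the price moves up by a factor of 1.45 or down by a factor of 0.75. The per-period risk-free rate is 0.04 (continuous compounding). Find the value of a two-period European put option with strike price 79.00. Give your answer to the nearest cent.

Risk-neutral probability p = (e^0.04 − 0.75)/(1.45 − 0.75) = 0.2908/0.7000 = 0.4154
Terminal stock prices: S_uu = 157.7, S_ud = 81.56, S_dd = 42.19
Terminal payoffs (K − S): max(-78.69, 0) = 0, max(-2.562, 0) = 0, max(36.81, 0) = 36.81
Node u (S = 108.8): V_u = e^(−0.04)·[0.4154·0.0000 + 0.5846·0.0000] = 0.0000
Node d (S = 56.25): V_d = e^(−0.04)·[0.4154·0.0000 + 0.5846·36.8125] = 20.6752
Node 0 (S = 75): V_0 = e^(−0.04)·[0.4154·0.0000 + 0.5846·20.6752] = 11.6119

11.61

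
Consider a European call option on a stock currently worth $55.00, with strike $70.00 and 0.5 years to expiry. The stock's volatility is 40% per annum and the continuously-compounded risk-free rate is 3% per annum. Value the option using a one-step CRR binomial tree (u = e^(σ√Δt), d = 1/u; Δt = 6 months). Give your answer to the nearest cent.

CRR parameters: u = e^(σ√Δt) = e^(0.4·√0.5) = 1.3269, d = 1/u = 0.7536
Per-period rate: rΔt = 0.03·0.5 = 0.015, so R = e^0.015 = 1.0151
Risk-neutral probability p = (e^0.015 − 0.7536)/(1.3269 − 0.7536) = 0.2615/0.5733 = 0.4561
Terminal stock prices: S_u = 72.98, S_d = 41.45
Terminal payoffs (S − K): max(2.979, 0) = 2.979, max(-28.55, 0) = 0
Node 0 (S = 55): V_0 = e^(−0.015)·[0.4561·2.9793 + 0.5439·0.0000] = 1.3387

$1.34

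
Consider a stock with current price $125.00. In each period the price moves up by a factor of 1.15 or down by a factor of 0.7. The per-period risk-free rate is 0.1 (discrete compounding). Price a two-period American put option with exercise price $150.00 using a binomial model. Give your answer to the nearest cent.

$25.00

Risk-neutral probability p = (1 + 0.1 − 0.7)/(1.15 − 0.7) = 0.4000/0.4500 = 0.8889
Terminal stock prices: S_uu = 165.3, S_ud = 100.6, S_dd = 61.25
Terminal payoffs (K − S): max(-15.31, 0) = 0, max(49.38, 0) = 49.38, max(88.75, 0) = 88.75
Node u (S = 143.8): continuation = 1/1.1·[0.8889·0.0000 + 0.1111·49.3750] = 4.9874; exercise value = 6.2500 > continuation, so V_u = 6.2500 (exercise)
Node d (S = 87.5): continuation = 1/1.1·[0.8889·49.3750 + 0.1111·88.7500] = 48.8636; exercise value = 62.5000 > continuation, so V_d = 62.5000 (exercise)
Node 0 (S = 125): continuation = 1/1.1·[0.8889·6.2500 + 0.1111·62.5000] = 11.3636; exercise value = 25.0000 > continuation, so V_0 = 25.0000 (exercise)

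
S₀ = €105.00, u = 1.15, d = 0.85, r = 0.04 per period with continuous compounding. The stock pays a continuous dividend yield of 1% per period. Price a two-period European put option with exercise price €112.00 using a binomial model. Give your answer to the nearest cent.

Per-period risk-free factor R = e^0.04 = 1.0408; dividend-adjusted growth = e^(0.04−0.01) = 1.0305.
Risk-neutral probability p = (1.0305 − 0.85)/(1.15 − 0.85) = 0.1805/0.3000 = 0.6015
Terminal stock prices: S_uu = 138.9, S_ud = 102.6, S_dd = 75.86
Terminal payoffs (K − S): max(-26.86, 0) = 0, max(9.363, 0) = 9.363, max(36.14, 0) = 36.14
Node u (S = 120.7): V_u = e^(−0.04)·[0.6015·0.0000 + 0.3985·9.3625] = 3.5845
Node d (S = 89.25): V_d = e^(−0.04)·[0.6015·9.3625 + 0.3985·36.1375] = 19.2465
Node 0 (S = 105): V_0 = e^(−0.04)·[0.6015·3.5845 + 0.3985·19.2465] = 9.4403

€9.44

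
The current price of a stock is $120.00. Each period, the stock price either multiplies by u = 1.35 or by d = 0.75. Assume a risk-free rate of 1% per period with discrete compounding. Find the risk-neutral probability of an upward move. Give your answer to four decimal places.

p = 0.4333

Risk-neutral probability p = (1 + 0.01 − 0.75)/(1.35 − 0.75) = 0.2600/0.6000 = 0.4333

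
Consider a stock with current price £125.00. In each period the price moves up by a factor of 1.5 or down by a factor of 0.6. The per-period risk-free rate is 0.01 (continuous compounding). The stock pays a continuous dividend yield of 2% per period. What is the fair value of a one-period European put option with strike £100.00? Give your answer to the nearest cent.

£14.02

Per-period risk-free factor R = e^0.01 = 1.0101; dividend-adjusted growth = e^(0.01−0.02) = 0.9900.
Risk-neutral probability p = (0.9900 − 0.6)/(1.5 − 0.6) = 0.3900/0.9000 = 0.4334
Terminal stock prices: S_u = 187.5, S_d = 75
Terminal payoffs (K − S): max(-87.5, 0) = 0, max(25, 0) = 25
Node 0 (S = 125): V_0 = e^(−0.01)·[0.4334·0.0000 + 0.5666·25.0000] = 14.0243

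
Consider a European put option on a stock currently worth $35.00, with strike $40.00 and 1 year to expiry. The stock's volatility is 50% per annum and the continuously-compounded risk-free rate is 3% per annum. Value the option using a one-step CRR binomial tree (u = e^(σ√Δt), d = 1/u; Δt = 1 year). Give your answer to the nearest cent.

CRR parameters: u = e^(σ√Δt) = e^(0.5·√1) = 1.6487, d = 1/u = 0.6065
Per-period rate: rΔt = 0.03·1 = 0.03, so R = e^0.03 = 1.0305
Risk-neutral probability p = (e^0.03 − 0.6065)/(1.6487 − 0.6065) = 0.4239/1.0422 = 0.4068
Terminal stock prices: S_u = 57.71, S_d = 21.23
Terminal payoffs (K − S): max(-17.71, 0) = 0, max(18.77, 0) = 18.77
Node 0 (S = 35): V_0 = e^(−0.03)·[0.4068·0.0000 + 0.5932·18.7714] = 10.8068

$10.81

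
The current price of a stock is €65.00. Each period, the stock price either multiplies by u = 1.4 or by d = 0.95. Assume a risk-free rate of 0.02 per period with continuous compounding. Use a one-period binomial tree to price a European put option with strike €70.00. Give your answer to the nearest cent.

€6.83

Risk-neutral probability p = (e^0.02 − 0.95)/(1.4 − 0.95) = 0.0702/0.4500 = 0.1560
Terminal stock prices: S_u = 91, S_d = 61.75
Terminal payoffs (K − S): max(-21, 0) = 0, max(8.25, 0) = 8.25
Node 0 (S = 65): V_0 = e^(−0.02)·[0.1560·0.0000 + 0.8440·8.2500] = 6.8251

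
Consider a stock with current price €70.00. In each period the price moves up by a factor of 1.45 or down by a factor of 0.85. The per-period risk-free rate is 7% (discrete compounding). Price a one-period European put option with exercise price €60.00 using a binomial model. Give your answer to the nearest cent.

Risk-neutral probability p = (1 + 0.07 − 0.85)/(1.45 − 0.85) = 0.2200/0.6000 = 0.3667
Terminal stock prices: S_u = 101.5, S_d = 59.5
Terminal payoffs (K − S): max(-41.5, 0) = 0, max(0.5, 0) = 0.5
Node 0 (S = 70): V_0 = 1/1.07·[0.3667·0.0000 + 0.6333·0.5000] = 0.2960

€0.30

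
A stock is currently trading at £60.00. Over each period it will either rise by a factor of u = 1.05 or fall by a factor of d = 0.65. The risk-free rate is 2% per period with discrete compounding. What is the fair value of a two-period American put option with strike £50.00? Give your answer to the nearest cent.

£1.41

Risk-neutral probability p = (1 + 0.02 − 0.65)/(1.05 − 0.65) = 0.3700/0.4000 = 0.9250
Terminal stock prices: S_uu = 66.15, S_ud = 40.95, S_dd = 25.35
Terminal payoffs (K − S): max(-16.15, 0) = 0, max(9.05, 0) = 9.05, max(24.65, 0) = 24.65
Node u (S = 63): continuation = 1/1.02·[0.9250·0.0000 + 0.0750·9.0500] = 0.6654; exercise value = 0.0000 ≤ continuation, so V_u = 0.6654
Node d (S = 39): continuation = 1/1.02·[0.9250·9.0500 + 0.0750·24.6500] = 10.0196; exercise value = 11.0000 > continuation, so V_d = 11.0000 (exercise)
Node 0 (S = 60): continuation = 1/1.02·[0.9250·0.6654 + 0.0750·11.0000] = 1.4123; exercise value = 0.0000 ≤ continuation, so V_0 = 1.4123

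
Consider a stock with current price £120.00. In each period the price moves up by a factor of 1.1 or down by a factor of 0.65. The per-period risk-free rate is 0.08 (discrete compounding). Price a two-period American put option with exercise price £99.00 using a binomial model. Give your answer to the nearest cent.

£1.34

Risk-neutral probability p = (1 + 0.08 − 0.65)/(1.1 − 0.65) = 0.4300/0.4500 = 0.9556
Terminal stock prices: S_uu = 145.2, S_ud = 85.8, S_dd = 50.7
Terminal payoffs (K − S): max(-46.2, 0) = 0, max(13.2, 0) = 13.2, max(48.3, 0) = 48.3
Node u (S = 132): continuation = 1/1.08·[0.9556·0.0000 + 0.0444·13.2000] = 0.5432; exercise value = 0.0000 ≤ continuation, so V_u = 0.5432
Node d (S = 78): continuation = 1/1.08·[0.9556·13.2000 + 0.0444·48.3000] = 13.6667; exercise value = 21.0000 > continuation, so V_d = 21.0000 (exercise)
Node 0 (S = 120): continuation = 1/1.08·[0.9556·0.5432 + 0.0444·21.0000] = 1.3448; exercise value = 0.0000 ≤ continuation, so V_0 = 1.3448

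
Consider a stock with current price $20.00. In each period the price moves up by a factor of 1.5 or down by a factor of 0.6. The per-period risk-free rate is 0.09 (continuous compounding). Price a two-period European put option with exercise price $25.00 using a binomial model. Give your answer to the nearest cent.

Risk-neutral probability p = (e^0.09 − 0.6)/(1.5 − 0.6) = 0.4942/0.9000 = 0.5491
Terminal stock prices: S_uu = 45, S_ud = 18, S_dd = 7.2
Terminal payoffs (K − S): max(-20, 0) = 0, max(7, 0) = 7, max(17.8, 0) = 17.8
Node u (S = 30): V_u = e^(−0.09)·[0.5491·0.0000 + 0.4509·7.0000] = 2.8848
Node d (S = 12): V_d = e^(−0.09)·[0.5491·7.0000 + 0.4509·17.8000] = 10.8483
Node 0 (S = 20): V_0 = e^(−0.09)·[0.5491·2.8848 + 0.4509·10.8483] = 5.9183

$5.92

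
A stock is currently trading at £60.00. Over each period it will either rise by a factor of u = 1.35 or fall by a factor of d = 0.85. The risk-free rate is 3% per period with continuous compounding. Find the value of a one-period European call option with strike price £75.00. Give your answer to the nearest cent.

Risk-neutral probability p = (e^0.03 − 0.85)/(1.35 − 0.85) = 0.1805/0.5000 = 0.3609
Terminal stock prices: S_u = 81, S_d = 51
Terminal payoffs (S − K): max(6, 0) = 6, max(-24, 0) = 0
Node 0 (S = 60): V_0 = e^(−0.03)·[0.3609·6.0000 + 0.6391·0.0000] = 2.1015

£2.10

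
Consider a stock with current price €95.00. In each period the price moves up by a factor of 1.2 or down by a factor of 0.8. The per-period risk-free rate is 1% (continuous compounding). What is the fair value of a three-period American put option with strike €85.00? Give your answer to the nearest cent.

€8.12

Risk-neutral probability p = (e^0.01 − 0.8)/(1.2 − 0.8) = 0.2101/0.4000 = 0.5251
Terminal stock prices: S_uuu = 164.2, S_uud = 109.4, S_udd = 72.96, S_ddd = 48.64
Terminal payoffs (K − S): max(-79.16, 0) = 0, max(-24.44, 0) = 0, max(12.04, 0) = 12.04, max(36.36, 0) = 36.36
Node uu (S = 136.8): continuation = e^(−0.01)·[0.5251·0.0000 + 0.4749·0.0000] = 0.0000; exercise value = 0.0000 ≤ continuation, so V_uu = 0.0000
Node ud (S = 91.2): continuation = e^(−0.01)·[0.5251·0.0000 + 0.4749·12.0400] = 5.6606; exercise value = 0.0000 ≤ continuation, so V_ud = 5.6606
Node dd (S = 60.8): continuation = e^(−0.01)·[0.5251·12.0400 + 0.4749·36.3600] = 23.3542; exercise value = 24.2000 > continuation, so V_dd = 24.2000 (exercise)
Node u (S = 114): continuation = e^(−0.01)·[0.5251·0.0000 + 0.4749·5.6606] = 2.6613; exercise value = 0.0000 ≤ continuation, so V_u = 2.6613
Node d (S = 76): continuation = e^(−0.01)·[0.5251·5.6606 + 0.4749·24.2000] = 14.3206; exercise value = 9.0000 ≤ continuation, so V_d = 14.3206
Node 0 (S = 95): continuation = e^(−0.01)·[0.5251·2.6613 + 0.4749·14.3206] = 8.1164; exercise value = 0.0000 ≤ continuation, so V_0 = 8.1164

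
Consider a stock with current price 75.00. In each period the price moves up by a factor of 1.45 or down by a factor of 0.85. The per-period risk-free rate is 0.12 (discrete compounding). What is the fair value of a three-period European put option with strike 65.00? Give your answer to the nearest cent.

Risk-neutral probability p = (1 + 0.12 − 0.85)/(1.45 − 0.85) = 0.2700/0.6000 = 0.4500
Terminal stock prices: S_uuu = 228.6, S_uud = 134, S_udd = 78.57, S_ddd = 46.06
Terminal payoffs (K − S): max(-163.6, 0) = 0, max(-69.03, 0) = 0, max(-13.57, 0) = 0, max(18.94, 0) = 18.94
Node uu (S = 157.7): V_uu = 1/1.12·[0.4500·0.0000 + 0.5500·0.0000] = 0.0000
Node ud (S = 92.44): V_ud = 1/1.12·[0.4500·0.0000 + 0.5500·0.0000] = 0.0000
Node dd (S = 54.19): V_dd = 1/1.12·[0.4500·0.0000 + 0.5500·18.9406] = 9.3012
Node u (S = 108.8): V_u = 1/1.12·[0.4500·0.0000 + 0.5500·0.0000] = 0.0000
Node d (S = 63.75): V_d = 1/1.12·[0.4500·0.0000 + 0.5500·9.3012] = 4.5676
Node 0 (S = 75): V_0 = 1/1.12·[0.4500·0.0000 + 0.5500·4.5676] = 2.2430

2.24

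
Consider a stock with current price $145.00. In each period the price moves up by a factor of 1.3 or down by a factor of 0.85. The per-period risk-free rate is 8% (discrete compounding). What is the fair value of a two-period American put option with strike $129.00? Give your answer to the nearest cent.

Risk-neutral probability p = (1 + 0.08 − 0.85)/(1.3 − 0.85) = 0.2300/0.4500 = 0.5111
Terminal stock prices: S_uu = 245.1, S_ud = 160.2, S_dd = 104.8
Terminal payoffs (K − S): max(-116.1, 0) = 0, max(-31.22, 0) = 0, max(24.24, 0) = 24.24
Node u (S = 188.5): continuation = 1/1.08·[0.5111·0.0000 + 0.4889·0.0000] = 0.0000; exercise value = 0.0000 ≤ continuation, so V_u = 0.0000
Node d (S = 123.2): continuation = 1/1.08·[0.5111·0.0000 + 0.4889·24.2375] = 10.9717; exercise value = 5.7500 ≤ continuation, so V_d = 10.9717
Node 0 (S = 145): continuation = 1/1.08·[0.5111·0.0000 + 0.4889·10.9717] = 4.9666; exercise value = 0.0000 ≤ continuation, so V_0 = 4.9666

$4.97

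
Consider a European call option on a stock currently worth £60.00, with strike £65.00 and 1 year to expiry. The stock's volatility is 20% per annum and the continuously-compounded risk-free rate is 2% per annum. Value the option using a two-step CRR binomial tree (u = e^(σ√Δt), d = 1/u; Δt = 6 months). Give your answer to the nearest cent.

£3.58

CRR parameters: u = e^(σ√Δt) = e^(0.2·√0.5) = 1.1519, d = 1/u = 0.8681
Per-period rate: rΔt = 0.02·0.5 = 0.01, so R = e^0.01 = 1.0101
Risk-neutral probability p = (e^0.01 − 0.8681)/(1.1519 − 0.8681) = 0.1419/0.2838 = 0.5001
Terminal stock prices: S_uu = 79.61, S_ud = 60, S_dd = 45.22
Terminal payoffs (S − K): max(14.61, 0) = 14.61, max(-5, 0) = 0, max(-19.78, 0) = 0
Node u (S = 69.11): V_u = e^(−0.01)·[0.5001·14.6138 + 0.4999·0.0000] = 7.2359
Node d (S = 52.09): V_d = e^(−0.01)·[0.5001·0.0000 + 0.4999·0.0000] = 0.0000
Node 0 (S = 60): V_0 = e^(−0.01)·[0.5001·7.2359 + 0.4999·0.0000] = 3.5828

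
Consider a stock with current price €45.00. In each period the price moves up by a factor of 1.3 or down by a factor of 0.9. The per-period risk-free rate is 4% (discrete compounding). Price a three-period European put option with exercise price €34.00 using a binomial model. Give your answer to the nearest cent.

€0.29

Risk-neutral probability p = (1 + 0.04 − 0.9)/(1.3 − 0.9) = 0.1400/0.4000 = 0.3500
Terminal stock prices: S_uuu = 98.87, S_uud = 68.45, S_udd = 47.39, S_ddd = 32.81
Terminal payoffs (K − S): max(-64.87, 0) = 0, max(-34.45, 0) = 0, max(-13.39, 0) = 0, max(1.195, 0) = 1.195
Node uu (S = 76.05): V_uu = 1/1.04·[0.3500·0.0000 + 0.6500·0.0000] = 0.0000
Node ud (S = 52.65): V_ud = 1/1.04·[0.3500·0.0000 + 0.6500·0.0000] = 0.0000
Node dd (S = 36.45): V_dd = 1/1.04·[0.3500·0.0000 + 0.6500·1.1950] = 0.7469
Node u (S = 58.5): V_u = 1/1.04·[0.3500·0.0000 + 0.6500·0.0000] = 0.0000
Node d (S = 40.5): V_d = 1/1.04·[0.3500·0.0000 + 0.6500·0.7469] = 0.4668
Node 0 (S = 45): V_0 = 1/1.04·[0.3500·0.0000 + 0.6500·0.4668] = 0.2917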